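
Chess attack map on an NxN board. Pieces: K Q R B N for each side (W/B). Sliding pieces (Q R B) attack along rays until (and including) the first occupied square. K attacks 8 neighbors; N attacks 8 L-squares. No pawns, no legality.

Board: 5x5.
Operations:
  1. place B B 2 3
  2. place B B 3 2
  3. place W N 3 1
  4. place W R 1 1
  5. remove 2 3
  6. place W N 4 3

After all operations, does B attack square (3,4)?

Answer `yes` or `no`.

Answer: no

Derivation:
Op 1: place BB@(2,3)
Op 2: place BB@(3,2)
Op 3: place WN@(3,1)
Op 4: place WR@(1,1)
Op 5: remove (2,3)
Op 6: place WN@(4,3)
Per-piece attacks for B:
  BB@(3,2): attacks (4,3) (4,1) (2,3) (1,4) (2,1) (1,0) [ray(1,1) blocked at (4,3)]
B attacks (3,4): no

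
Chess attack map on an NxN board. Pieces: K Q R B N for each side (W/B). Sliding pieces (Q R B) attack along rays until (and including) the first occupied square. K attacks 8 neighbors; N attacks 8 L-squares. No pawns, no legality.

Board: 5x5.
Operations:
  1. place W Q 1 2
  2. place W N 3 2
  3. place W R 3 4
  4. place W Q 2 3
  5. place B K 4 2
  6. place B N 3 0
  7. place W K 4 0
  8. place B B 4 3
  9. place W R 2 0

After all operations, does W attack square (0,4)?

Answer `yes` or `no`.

Op 1: place WQ@(1,2)
Op 2: place WN@(3,2)
Op 3: place WR@(3,4)
Op 4: place WQ@(2,3)
Op 5: place BK@(4,2)
Op 6: place BN@(3,0)
Op 7: place WK@(4,0)
Op 8: place BB@(4,3)
Op 9: place WR@(2,0)
Per-piece attacks for W:
  WQ@(1,2): attacks (1,3) (1,4) (1,1) (1,0) (2,2) (3,2) (0,2) (2,3) (2,1) (3,0) (0,3) (0,1) [ray(1,0) blocked at (3,2); ray(1,1) blocked at (2,3); ray(1,-1) blocked at (3,0)]
  WR@(2,0): attacks (2,1) (2,2) (2,3) (3,0) (1,0) (0,0) [ray(0,1) blocked at (2,3); ray(1,0) blocked at (3,0)]
  WQ@(2,3): attacks (2,4) (2,2) (2,1) (2,0) (3,3) (4,3) (1,3) (0,3) (3,4) (3,2) (1,4) (1,2) [ray(0,-1) blocked at (2,0); ray(1,0) blocked at (4,3); ray(1,1) blocked at (3,4); ray(1,-1) blocked at (3,2); ray(-1,-1) blocked at (1,2)]
  WN@(3,2): attacks (4,4) (2,4) (1,3) (4,0) (2,0) (1,1)
  WR@(3,4): attacks (3,3) (3,2) (4,4) (2,4) (1,4) (0,4) [ray(0,-1) blocked at (3,2)]
  WK@(4,0): attacks (4,1) (3,0) (3,1)
W attacks (0,4): yes

Answer: yes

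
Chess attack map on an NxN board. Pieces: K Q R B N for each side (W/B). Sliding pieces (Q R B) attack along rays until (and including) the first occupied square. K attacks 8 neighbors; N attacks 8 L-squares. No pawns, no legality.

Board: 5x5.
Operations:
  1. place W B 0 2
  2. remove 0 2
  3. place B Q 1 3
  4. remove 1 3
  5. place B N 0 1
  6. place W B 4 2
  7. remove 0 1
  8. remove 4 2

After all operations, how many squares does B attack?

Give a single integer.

Answer: 0

Derivation:
Op 1: place WB@(0,2)
Op 2: remove (0,2)
Op 3: place BQ@(1,3)
Op 4: remove (1,3)
Op 5: place BN@(0,1)
Op 6: place WB@(4,2)
Op 7: remove (0,1)
Op 8: remove (4,2)
Per-piece attacks for B:
Union (0 distinct): (none)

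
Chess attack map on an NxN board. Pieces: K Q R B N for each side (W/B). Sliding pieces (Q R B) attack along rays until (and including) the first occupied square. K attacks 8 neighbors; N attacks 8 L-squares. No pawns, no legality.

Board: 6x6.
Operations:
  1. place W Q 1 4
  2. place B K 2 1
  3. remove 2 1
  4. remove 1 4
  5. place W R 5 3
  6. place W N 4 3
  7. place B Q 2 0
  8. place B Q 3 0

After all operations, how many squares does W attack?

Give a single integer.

Op 1: place WQ@(1,4)
Op 2: place BK@(2,1)
Op 3: remove (2,1)
Op 4: remove (1,4)
Op 5: place WR@(5,3)
Op 6: place WN@(4,3)
Op 7: place BQ@(2,0)
Op 8: place BQ@(3,0)
Per-piece attacks for W:
  WN@(4,3): attacks (5,5) (3,5) (2,4) (5,1) (3,1) (2,2)
  WR@(5,3): attacks (5,4) (5,5) (5,2) (5,1) (5,0) (4,3) [ray(-1,0) blocked at (4,3)]
Union (10 distinct): (2,2) (2,4) (3,1) (3,5) (4,3) (5,0) (5,1) (5,2) (5,4) (5,5)

Answer: 10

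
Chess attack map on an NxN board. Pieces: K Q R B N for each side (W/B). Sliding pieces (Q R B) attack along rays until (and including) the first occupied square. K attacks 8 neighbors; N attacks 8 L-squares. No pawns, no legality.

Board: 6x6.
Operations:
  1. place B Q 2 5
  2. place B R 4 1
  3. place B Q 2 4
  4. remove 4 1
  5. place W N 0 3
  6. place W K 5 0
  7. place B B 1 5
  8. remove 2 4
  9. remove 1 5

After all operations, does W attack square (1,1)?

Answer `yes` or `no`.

Op 1: place BQ@(2,5)
Op 2: place BR@(4,1)
Op 3: place BQ@(2,4)
Op 4: remove (4,1)
Op 5: place WN@(0,3)
Op 6: place WK@(5,0)
Op 7: place BB@(1,5)
Op 8: remove (2,4)
Op 9: remove (1,5)
Per-piece attacks for W:
  WN@(0,3): attacks (1,5) (2,4) (1,1) (2,2)
  WK@(5,0): attacks (5,1) (4,0) (4,1)
W attacks (1,1): yes

Answer: yes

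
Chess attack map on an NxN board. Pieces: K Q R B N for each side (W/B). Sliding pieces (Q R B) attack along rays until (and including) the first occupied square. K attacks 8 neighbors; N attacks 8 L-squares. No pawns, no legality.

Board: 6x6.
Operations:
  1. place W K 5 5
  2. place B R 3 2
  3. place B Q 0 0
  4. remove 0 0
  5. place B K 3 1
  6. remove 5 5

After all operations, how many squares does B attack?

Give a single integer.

Answer: 15

Derivation:
Op 1: place WK@(5,5)
Op 2: place BR@(3,2)
Op 3: place BQ@(0,0)
Op 4: remove (0,0)
Op 5: place BK@(3,1)
Op 6: remove (5,5)
Per-piece attacks for B:
  BK@(3,1): attacks (3,2) (3,0) (4,1) (2,1) (4,2) (4,0) (2,2) (2,0)
  BR@(3,2): attacks (3,3) (3,4) (3,5) (3,1) (4,2) (5,2) (2,2) (1,2) (0,2) [ray(0,-1) blocked at (3,1)]
Union (15 distinct): (0,2) (1,2) (2,0) (2,1) (2,2) (3,0) (3,1) (3,2) (3,3) (3,4) (3,5) (4,0) (4,1) (4,2) (5,2)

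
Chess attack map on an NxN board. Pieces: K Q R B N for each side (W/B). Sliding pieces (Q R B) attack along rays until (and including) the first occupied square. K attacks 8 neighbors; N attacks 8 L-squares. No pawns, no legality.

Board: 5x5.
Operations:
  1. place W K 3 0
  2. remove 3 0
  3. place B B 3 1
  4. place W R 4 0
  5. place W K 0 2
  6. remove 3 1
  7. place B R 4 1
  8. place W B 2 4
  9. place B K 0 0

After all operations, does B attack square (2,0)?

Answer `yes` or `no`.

Op 1: place WK@(3,0)
Op 2: remove (3,0)
Op 3: place BB@(3,1)
Op 4: place WR@(4,0)
Op 5: place WK@(0,2)
Op 6: remove (3,1)
Op 7: place BR@(4,1)
Op 8: place WB@(2,4)
Op 9: place BK@(0,0)
Per-piece attacks for B:
  BK@(0,0): attacks (0,1) (1,0) (1,1)
  BR@(4,1): attacks (4,2) (4,3) (4,4) (4,0) (3,1) (2,1) (1,1) (0,1) [ray(0,-1) blocked at (4,0)]
B attacks (2,0): no

Answer: no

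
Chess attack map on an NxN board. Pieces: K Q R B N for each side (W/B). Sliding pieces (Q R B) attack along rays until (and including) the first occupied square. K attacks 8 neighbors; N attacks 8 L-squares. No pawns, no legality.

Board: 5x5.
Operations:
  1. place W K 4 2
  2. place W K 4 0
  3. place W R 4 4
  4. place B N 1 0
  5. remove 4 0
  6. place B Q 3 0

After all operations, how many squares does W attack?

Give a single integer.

Answer: 10

Derivation:
Op 1: place WK@(4,2)
Op 2: place WK@(4,0)
Op 3: place WR@(4,4)
Op 4: place BN@(1,0)
Op 5: remove (4,0)
Op 6: place BQ@(3,0)
Per-piece attacks for W:
  WK@(4,2): attacks (4,3) (4,1) (3,2) (3,3) (3,1)
  WR@(4,4): attacks (4,3) (4,2) (3,4) (2,4) (1,4) (0,4) [ray(0,-1) blocked at (4,2)]
Union (10 distinct): (0,4) (1,4) (2,4) (3,1) (3,2) (3,3) (3,4) (4,1) (4,2) (4,3)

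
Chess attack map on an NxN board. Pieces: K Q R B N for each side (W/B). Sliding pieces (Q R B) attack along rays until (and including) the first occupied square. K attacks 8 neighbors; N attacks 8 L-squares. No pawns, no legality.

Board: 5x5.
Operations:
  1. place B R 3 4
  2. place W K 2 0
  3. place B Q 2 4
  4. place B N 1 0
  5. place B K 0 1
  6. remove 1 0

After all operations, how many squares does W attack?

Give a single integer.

Answer: 5

Derivation:
Op 1: place BR@(3,4)
Op 2: place WK@(2,0)
Op 3: place BQ@(2,4)
Op 4: place BN@(1,0)
Op 5: place BK@(0,1)
Op 6: remove (1,0)
Per-piece attacks for W:
  WK@(2,0): attacks (2,1) (3,0) (1,0) (3,1) (1,1)
Union (5 distinct): (1,0) (1,1) (2,1) (3,0) (3,1)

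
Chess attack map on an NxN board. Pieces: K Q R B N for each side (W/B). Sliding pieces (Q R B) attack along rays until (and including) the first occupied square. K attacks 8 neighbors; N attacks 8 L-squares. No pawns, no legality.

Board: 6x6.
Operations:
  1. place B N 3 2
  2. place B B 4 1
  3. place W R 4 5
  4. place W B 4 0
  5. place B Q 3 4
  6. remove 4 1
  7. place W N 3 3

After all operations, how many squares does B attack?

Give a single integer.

Answer: 20

Derivation:
Op 1: place BN@(3,2)
Op 2: place BB@(4,1)
Op 3: place WR@(4,5)
Op 4: place WB@(4,0)
Op 5: place BQ@(3,4)
Op 6: remove (4,1)
Op 7: place WN@(3,3)
Per-piece attacks for B:
  BN@(3,2): attacks (4,4) (5,3) (2,4) (1,3) (4,0) (5,1) (2,0) (1,1)
  BQ@(3,4): attacks (3,5) (3,3) (4,4) (5,4) (2,4) (1,4) (0,4) (4,5) (4,3) (5,2) (2,5) (2,3) (1,2) (0,1) [ray(0,-1) blocked at (3,3); ray(1,1) blocked at (4,5)]
Union (20 distinct): (0,1) (0,4) (1,1) (1,2) (1,3) (1,4) (2,0) (2,3) (2,4) (2,5) (3,3) (3,5) (4,0) (4,3) (4,4) (4,5) (5,1) (5,2) (5,3) (5,4)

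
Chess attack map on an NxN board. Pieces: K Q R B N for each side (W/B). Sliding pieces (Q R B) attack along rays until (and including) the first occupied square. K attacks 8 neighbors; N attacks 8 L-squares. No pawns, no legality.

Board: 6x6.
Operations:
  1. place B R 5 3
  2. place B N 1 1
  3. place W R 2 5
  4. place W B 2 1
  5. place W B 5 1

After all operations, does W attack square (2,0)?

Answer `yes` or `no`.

Op 1: place BR@(5,3)
Op 2: place BN@(1,1)
Op 3: place WR@(2,5)
Op 4: place WB@(2,1)
Op 5: place WB@(5,1)
Per-piece attacks for W:
  WB@(2,1): attacks (3,2) (4,3) (5,4) (3,0) (1,2) (0,3) (1,0)
  WR@(2,5): attacks (2,4) (2,3) (2,2) (2,1) (3,5) (4,5) (5,5) (1,5) (0,5) [ray(0,-1) blocked at (2,1)]
  WB@(5,1): attacks (4,2) (3,3) (2,4) (1,5) (4,0)
W attacks (2,0): no

Answer: no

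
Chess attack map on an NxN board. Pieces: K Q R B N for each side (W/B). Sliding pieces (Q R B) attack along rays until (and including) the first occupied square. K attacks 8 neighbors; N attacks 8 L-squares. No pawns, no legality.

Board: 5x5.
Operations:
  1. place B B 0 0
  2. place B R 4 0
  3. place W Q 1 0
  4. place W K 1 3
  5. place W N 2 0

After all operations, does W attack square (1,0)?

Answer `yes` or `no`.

Answer: no

Derivation:
Op 1: place BB@(0,0)
Op 2: place BR@(4,0)
Op 3: place WQ@(1,0)
Op 4: place WK@(1,3)
Op 5: place WN@(2,0)
Per-piece attacks for W:
  WQ@(1,0): attacks (1,1) (1,2) (1,3) (2,0) (0,0) (2,1) (3,2) (4,3) (0,1) [ray(0,1) blocked at (1,3); ray(1,0) blocked at (2,0); ray(-1,0) blocked at (0,0)]
  WK@(1,3): attacks (1,4) (1,2) (2,3) (0,3) (2,4) (2,2) (0,4) (0,2)
  WN@(2,0): attacks (3,2) (4,1) (1,2) (0,1)
W attacks (1,0): no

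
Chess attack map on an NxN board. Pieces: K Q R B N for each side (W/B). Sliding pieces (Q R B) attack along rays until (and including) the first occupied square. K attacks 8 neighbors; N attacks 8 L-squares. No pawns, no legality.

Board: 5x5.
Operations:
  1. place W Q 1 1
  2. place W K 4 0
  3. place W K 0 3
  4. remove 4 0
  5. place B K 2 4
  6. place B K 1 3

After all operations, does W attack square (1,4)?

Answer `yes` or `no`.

Answer: yes

Derivation:
Op 1: place WQ@(1,1)
Op 2: place WK@(4,0)
Op 3: place WK@(0,3)
Op 4: remove (4,0)
Op 5: place BK@(2,4)
Op 6: place BK@(1,3)
Per-piece attacks for W:
  WK@(0,3): attacks (0,4) (0,2) (1,3) (1,4) (1,2)
  WQ@(1,1): attacks (1,2) (1,3) (1,0) (2,1) (3,1) (4,1) (0,1) (2,2) (3,3) (4,4) (2,0) (0,2) (0,0) [ray(0,1) blocked at (1,3)]
W attacks (1,4): yes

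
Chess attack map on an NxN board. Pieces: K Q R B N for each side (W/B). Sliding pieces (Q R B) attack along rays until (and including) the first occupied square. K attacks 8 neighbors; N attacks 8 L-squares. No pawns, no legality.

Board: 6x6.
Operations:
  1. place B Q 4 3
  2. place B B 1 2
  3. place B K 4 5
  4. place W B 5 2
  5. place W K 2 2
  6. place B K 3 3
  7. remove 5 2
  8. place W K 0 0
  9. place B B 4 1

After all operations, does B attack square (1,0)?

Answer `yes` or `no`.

Op 1: place BQ@(4,3)
Op 2: place BB@(1,2)
Op 3: place BK@(4,5)
Op 4: place WB@(5,2)
Op 5: place WK@(2,2)
Op 6: place BK@(3,3)
Op 7: remove (5,2)
Op 8: place WK@(0,0)
Op 9: place BB@(4,1)
Per-piece attacks for B:
  BB@(1,2): attacks (2,3) (3,4) (4,5) (2,1) (3,0) (0,3) (0,1) [ray(1,1) blocked at (4,5)]
  BK@(3,3): attacks (3,4) (3,2) (4,3) (2,3) (4,4) (4,2) (2,4) (2,2)
  BB@(4,1): attacks (5,2) (5,0) (3,2) (2,3) (1,4) (0,5) (3,0)
  BQ@(4,3): attacks (4,4) (4,5) (4,2) (4,1) (5,3) (3,3) (5,4) (5,2) (3,4) (2,5) (3,2) (2,1) (1,0) [ray(0,1) blocked at (4,5); ray(0,-1) blocked at (4,1); ray(-1,0) blocked at (3,3)]
  BK@(4,5): attacks (4,4) (5,5) (3,5) (5,4) (3,4)
B attacks (1,0): yes

Answer: yes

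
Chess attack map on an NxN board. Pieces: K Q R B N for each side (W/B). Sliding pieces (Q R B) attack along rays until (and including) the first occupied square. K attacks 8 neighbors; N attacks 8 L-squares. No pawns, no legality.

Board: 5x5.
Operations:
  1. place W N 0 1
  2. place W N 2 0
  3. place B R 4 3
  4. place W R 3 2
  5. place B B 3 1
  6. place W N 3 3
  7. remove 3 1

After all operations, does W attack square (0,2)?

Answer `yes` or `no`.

Op 1: place WN@(0,1)
Op 2: place WN@(2,0)
Op 3: place BR@(4,3)
Op 4: place WR@(3,2)
Op 5: place BB@(3,1)
Op 6: place WN@(3,3)
Op 7: remove (3,1)
Per-piece attacks for W:
  WN@(0,1): attacks (1,3) (2,2) (2,0)
  WN@(2,0): attacks (3,2) (4,1) (1,2) (0,1)
  WR@(3,2): attacks (3,3) (3,1) (3,0) (4,2) (2,2) (1,2) (0,2) [ray(0,1) blocked at (3,3)]
  WN@(3,3): attacks (1,4) (4,1) (2,1) (1,2)
W attacks (0,2): yes

Answer: yes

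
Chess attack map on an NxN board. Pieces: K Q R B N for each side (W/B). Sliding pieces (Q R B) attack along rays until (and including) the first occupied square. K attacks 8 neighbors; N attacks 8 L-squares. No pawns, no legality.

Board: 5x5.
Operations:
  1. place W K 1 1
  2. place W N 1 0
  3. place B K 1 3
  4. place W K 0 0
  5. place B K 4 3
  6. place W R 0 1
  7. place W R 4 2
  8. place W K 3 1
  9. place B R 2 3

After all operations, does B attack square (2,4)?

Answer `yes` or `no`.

Answer: yes

Derivation:
Op 1: place WK@(1,1)
Op 2: place WN@(1,0)
Op 3: place BK@(1,3)
Op 4: place WK@(0,0)
Op 5: place BK@(4,3)
Op 6: place WR@(0,1)
Op 7: place WR@(4,2)
Op 8: place WK@(3,1)
Op 9: place BR@(2,3)
Per-piece attacks for B:
  BK@(1,3): attacks (1,4) (1,2) (2,3) (0,3) (2,4) (2,2) (0,4) (0,2)
  BR@(2,3): attacks (2,4) (2,2) (2,1) (2,0) (3,3) (4,3) (1,3) [ray(1,0) blocked at (4,3); ray(-1,0) blocked at (1,3)]
  BK@(4,3): attacks (4,4) (4,2) (3,3) (3,4) (3,2)
B attacks (2,4): yes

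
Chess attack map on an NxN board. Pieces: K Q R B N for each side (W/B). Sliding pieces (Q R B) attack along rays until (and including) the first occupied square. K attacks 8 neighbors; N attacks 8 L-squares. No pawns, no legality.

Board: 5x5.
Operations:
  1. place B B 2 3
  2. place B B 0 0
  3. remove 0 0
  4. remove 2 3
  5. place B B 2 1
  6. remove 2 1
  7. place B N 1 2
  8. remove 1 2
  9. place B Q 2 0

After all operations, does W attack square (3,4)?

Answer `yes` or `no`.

Op 1: place BB@(2,3)
Op 2: place BB@(0,0)
Op 3: remove (0,0)
Op 4: remove (2,3)
Op 5: place BB@(2,1)
Op 6: remove (2,1)
Op 7: place BN@(1,2)
Op 8: remove (1,2)
Op 9: place BQ@(2,0)
Per-piece attacks for W:
W attacks (3,4): no

Answer: no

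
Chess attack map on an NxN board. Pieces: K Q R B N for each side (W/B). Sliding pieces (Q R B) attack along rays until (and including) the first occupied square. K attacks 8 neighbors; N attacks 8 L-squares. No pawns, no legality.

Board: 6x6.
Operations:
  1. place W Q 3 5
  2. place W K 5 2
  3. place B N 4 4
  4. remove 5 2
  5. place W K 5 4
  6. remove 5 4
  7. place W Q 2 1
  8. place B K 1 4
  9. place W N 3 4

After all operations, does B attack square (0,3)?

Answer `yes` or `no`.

Answer: yes

Derivation:
Op 1: place WQ@(3,5)
Op 2: place WK@(5,2)
Op 3: place BN@(4,4)
Op 4: remove (5,2)
Op 5: place WK@(5,4)
Op 6: remove (5,4)
Op 7: place WQ@(2,1)
Op 8: place BK@(1,4)
Op 9: place WN@(3,4)
Per-piece attacks for B:
  BK@(1,4): attacks (1,5) (1,3) (2,4) (0,4) (2,5) (2,3) (0,5) (0,3)
  BN@(4,4): attacks (2,5) (5,2) (3,2) (2,3)
B attacks (0,3): yes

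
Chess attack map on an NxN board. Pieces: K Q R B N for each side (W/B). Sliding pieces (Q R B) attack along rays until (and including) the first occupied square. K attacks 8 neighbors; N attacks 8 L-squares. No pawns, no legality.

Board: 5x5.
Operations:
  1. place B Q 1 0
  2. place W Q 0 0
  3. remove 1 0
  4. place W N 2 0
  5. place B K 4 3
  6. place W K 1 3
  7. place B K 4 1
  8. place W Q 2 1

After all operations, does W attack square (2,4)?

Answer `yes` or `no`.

Answer: yes

Derivation:
Op 1: place BQ@(1,0)
Op 2: place WQ@(0,0)
Op 3: remove (1,0)
Op 4: place WN@(2,0)
Op 5: place BK@(4,3)
Op 6: place WK@(1,3)
Op 7: place BK@(4,1)
Op 8: place WQ@(2,1)
Per-piece attacks for W:
  WQ@(0,0): attacks (0,1) (0,2) (0,3) (0,4) (1,0) (2,0) (1,1) (2,2) (3,3) (4,4) [ray(1,0) blocked at (2,0)]
  WK@(1,3): attacks (1,4) (1,2) (2,3) (0,3) (2,4) (2,2) (0,4) (0,2)
  WN@(2,0): attacks (3,2) (4,1) (1,2) (0,1)
  WQ@(2,1): attacks (2,2) (2,3) (2,4) (2,0) (3,1) (4,1) (1,1) (0,1) (3,2) (4,3) (3,0) (1,2) (0,3) (1,0) [ray(0,-1) blocked at (2,0); ray(1,0) blocked at (4,1); ray(1,1) blocked at (4,3)]
W attacks (2,4): yes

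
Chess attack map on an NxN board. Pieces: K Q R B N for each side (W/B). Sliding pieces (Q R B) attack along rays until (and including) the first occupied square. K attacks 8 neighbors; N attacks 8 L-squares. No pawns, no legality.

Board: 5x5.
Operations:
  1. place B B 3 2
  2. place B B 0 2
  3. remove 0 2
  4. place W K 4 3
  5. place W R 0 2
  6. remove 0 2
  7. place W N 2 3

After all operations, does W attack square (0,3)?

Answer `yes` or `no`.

Answer: no

Derivation:
Op 1: place BB@(3,2)
Op 2: place BB@(0,2)
Op 3: remove (0,2)
Op 4: place WK@(4,3)
Op 5: place WR@(0,2)
Op 6: remove (0,2)
Op 7: place WN@(2,3)
Per-piece attacks for W:
  WN@(2,3): attacks (4,4) (0,4) (3,1) (4,2) (1,1) (0,2)
  WK@(4,3): attacks (4,4) (4,2) (3,3) (3,4) (3,2)
W attacks (0,3): no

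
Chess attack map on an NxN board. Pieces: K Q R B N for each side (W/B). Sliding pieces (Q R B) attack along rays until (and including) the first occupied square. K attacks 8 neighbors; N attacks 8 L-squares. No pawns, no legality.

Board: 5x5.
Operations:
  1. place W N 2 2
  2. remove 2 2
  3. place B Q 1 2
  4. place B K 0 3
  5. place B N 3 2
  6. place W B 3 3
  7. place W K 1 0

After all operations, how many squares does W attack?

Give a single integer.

Answer: 9

Derivation:
Op 1: place WN@(2,2)
Op 2: remove (2,2)
Op 3: place BQ@(1,2)
Op 4: place BK@(0,3)
Op 5: place BN@(3,2)
Op 6: place WB@(3,3)
Op 7: place WK@(1,0)
Per-piece attacks for W:
  WK@(1,0): attacks (1,1) (2,0) (0,0) (2,1) (0,1)
  WB@(3,3): attacks (4,4) (4,2) (2,4) (2,2) (1,1) (0,0)
Union (9 distinct): (0,0) (0,1) (1,1) (2,0) (2,1) (2,2) (2,4) (4,2) (4,4)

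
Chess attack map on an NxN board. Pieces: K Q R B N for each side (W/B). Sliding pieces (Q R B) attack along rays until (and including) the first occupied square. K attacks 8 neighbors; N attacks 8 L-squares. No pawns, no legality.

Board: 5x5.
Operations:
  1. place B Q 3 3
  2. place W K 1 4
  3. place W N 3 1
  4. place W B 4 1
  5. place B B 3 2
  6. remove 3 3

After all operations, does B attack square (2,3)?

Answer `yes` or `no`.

Op 1: place BQ@(3,3)
Op 2: place WK@(1,4)
Op 3: place WN@(3,1)
Op 4: place WB@(4,1)
Op 5: place BB@(3,2)
Op 6: remove (3,3)
Per-piece attacks for B:
  BB@(3,2): attacks (4,3) (4,1) (2,3) (1,4) (2,1) (1,0) [ray(1,-1) blocked at (4,1); ray(-1,1) blocked at (1,4)]
B attacks (2,3): yes

Answer: yes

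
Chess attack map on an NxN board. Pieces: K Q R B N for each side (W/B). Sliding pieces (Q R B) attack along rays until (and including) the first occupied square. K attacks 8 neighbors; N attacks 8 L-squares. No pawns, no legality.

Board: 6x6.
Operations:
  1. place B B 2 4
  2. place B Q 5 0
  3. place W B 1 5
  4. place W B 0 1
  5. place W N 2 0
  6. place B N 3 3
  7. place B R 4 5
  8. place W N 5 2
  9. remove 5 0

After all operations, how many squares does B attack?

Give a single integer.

Answer: 18

Derivation:
Op 1: place BB@(2,4)
Op 2: place BQ@(5,0)
Op 3: place WB@(1,5)
Op 4: place WB@(0,1)
Op 5: place WN@(2,0)
Op 6: place BN@(3,3)
Op 7: place BR@(4,5)
Op 8: place WN@(5,2)
Op 9: remove (5,0)
Per-piece attacks for B:
  BB@(2,4): attacks (3,5) (3,3) (1,5) (1,3) (0,2) [ray(1,-1) blocked at (3,3); ray(-1,1) blocked at (1,5)]
  BN@(3,3): attacks (4,5) (5,4) (2,5) (1,4) (4,1) (5,2) (2,1) (1,2)
  BR@(4,5): attacks (4,4) (4,3) (4,2) (4,1) (4,0) (5,5) (3,5) (2,5) (1,5) [ray(-1,0) blocked at (1,5)]
Union (18 distinct): (0,2) (1,2) (1,3) (1,4) (1,5) (2,1) (2,5) (3,3) (3,5) (4,0) (4,1) (4,2) (4,3) (4,4) (4,5) (5,2) (5,4) (5,5)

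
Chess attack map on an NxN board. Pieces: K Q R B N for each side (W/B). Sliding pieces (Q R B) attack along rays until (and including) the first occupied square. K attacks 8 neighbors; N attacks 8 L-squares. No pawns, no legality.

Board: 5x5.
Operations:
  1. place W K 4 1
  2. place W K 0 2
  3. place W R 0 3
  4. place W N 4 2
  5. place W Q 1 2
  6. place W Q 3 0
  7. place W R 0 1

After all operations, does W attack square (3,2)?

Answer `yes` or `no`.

Answer: yes

Derivation:
Op 1: place WK@(4,1)
Op 2: place WK@(0,2)
Op 3: place WR@(0,3)
Op 4: place WN@(4,2)
Op 5: place WQ@(1,2)
Op 6: place WQ@(3,0)
Op 7: place WR@(0,1)
Per-piece attacks for W:
  WR@(0,1): attacks (0,2) (0,0) (1,1) (2,1) (3,1) (4,1) [ray(0,1) blocked at (0,2); ray(1,0) blocked at (4,1)]
  WK@(0,2): attacks (0,3) (0,1) (1,2) (1,3) (1,1)
  WR@(0,3): attacks (0,4) (0,2) (1,3) (2,3) (3,3) (4,3) [ray(0,-1) blocked at (0,2)]
  WQ@(1,2): attacks (1,3) (1,4) (1,1) (1,0) (2,2) (3,2) (4,2) (0,2) (2,3) (3,4) (2,1) (3,0) (0,3) (0,1) [ray(1,0) blocked at (4,2); ray(-1,0) blocked at (0,2); ray(1,-1) blocked at (3,0); ray(-1,1) blocked at (0,3); ray(-1,-1) blocked at (0,1)]
  WQ@(3,0): attacks (3,1) (3,2) (3,3) (3,4) (4,0) (2,0) (1,0) (0,0) (4,1) (2,1) (1,2) [ray(1,1) blocked at (4,1); ray(-1,1) blocked at (1,2)]
  WK@(4,1): attacks (4,2) (4,0) (3,1) (3,2) (3,0)
  WN@(4,2): attacks (3,4) (2,3) (3,0) (2,1)
W attacks (3,2): yes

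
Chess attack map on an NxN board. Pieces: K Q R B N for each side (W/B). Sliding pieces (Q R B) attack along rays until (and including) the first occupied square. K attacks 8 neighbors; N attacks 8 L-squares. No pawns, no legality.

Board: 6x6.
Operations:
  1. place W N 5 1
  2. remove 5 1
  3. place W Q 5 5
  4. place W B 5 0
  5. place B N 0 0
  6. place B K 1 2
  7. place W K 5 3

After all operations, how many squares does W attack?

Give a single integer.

Op 1: place WN@(5,1)
Op 2: remove (5,1)
Op 3: place WQ@(5,5)
Op 4: place WB@(5,0)
Op 5: place BN@(0,0)
Op 6: place BK@(1,2)
Op 7: place WK@(5,3)
Per-piece attacks for W:
  WB@(5,0): attacks (4,1) (3,2) (2,3) (1,4) (0,5)
  WK@(5,3): attacks (5,4) (5,2) (4,3) (4,4) (4,2)
  WQ@(5,5): attacks (5,4) (5,3) (4,5) (3,5) (2,5) (1,5) (0,5) (4,4) (3,3) (2,2) (1,1) (0,0) [ray(0,-1) blocked at (5,3); ray(-1,-1) blocked at (0,0)]
Union (19 distinct): (0,0) (0,5) (1,1) (1,4) (1,5) (2,2) (2,3) (2,5) (3,2) (3,3) (3,5) (4,1) (4,2) (4,3) (4,4) (4,5) (5,2) (5,3) (5,4)

Answer: 19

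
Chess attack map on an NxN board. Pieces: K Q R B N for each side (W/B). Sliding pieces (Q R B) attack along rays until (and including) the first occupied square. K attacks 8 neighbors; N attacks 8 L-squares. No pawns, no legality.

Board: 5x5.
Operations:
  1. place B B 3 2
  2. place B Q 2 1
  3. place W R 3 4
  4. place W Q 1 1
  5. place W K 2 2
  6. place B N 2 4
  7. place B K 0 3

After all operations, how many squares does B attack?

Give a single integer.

Op 1: place BB@(3,2)
Op 2: place BQ@(2,1)
Op 3: place WR@(3,4)
Op 4: place WQ@(1,1)
Op 5: place WK@(2,2)
Op 6: place BN@(2,4)
Op 7: place BK@(0,3)
Per-piece attacks for B:
  BK@(0,3): attacks (0,4) (0,2) (1,3) (1,4) (1,2)
  BQ@(2,1): attacks (2,2) (2,0) (3,1) (4,1) (1,1) (3,2) (3,0) (1,2) (0,3) (1,0) [ray(0,1) blocked at (2,2); ray(-1,0) blocked at (1,1); ray(1,1) blocked at (3,2); ray(-1,1) blocked at (0,3)]
  BN@(2,4): attacks (3,2) (4,3) (1,2) (0,3)
  BB@(3,2): attacks (4,3) (4,1) (2,3) (1,4) (2,1) [ray(-1,-1) blocked at (2,1)]
Union (17 distinct): (0,2) (0,3) (0,4) (1,0) (1,1) (1,2) (1,3) (1,4) (2,0) (2,1) (2,2) (2,3) (3,0) (3,1) (3,2) (4,1) (4,3)

Answer: 17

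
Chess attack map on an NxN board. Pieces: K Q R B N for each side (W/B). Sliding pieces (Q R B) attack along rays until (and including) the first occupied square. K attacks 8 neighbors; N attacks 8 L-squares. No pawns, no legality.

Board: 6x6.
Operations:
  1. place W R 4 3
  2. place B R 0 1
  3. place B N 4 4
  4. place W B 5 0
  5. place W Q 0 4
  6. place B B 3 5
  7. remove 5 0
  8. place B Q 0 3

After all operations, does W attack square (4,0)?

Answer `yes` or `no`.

Op 1: place WR@(4,3)
Op 2: place BR@(0,1)
Op 3: place BN@(4,4)
Op 4: place WB@(5,0)
Op 5: place WQ@(0,4)
Op 6: place BB@(3,5)
Op 7: remove (5,0)
Op 8: place BQ@(0,3)
Per-piece attacks for W:
  WQ@(0,4): attacks (0,5) (0,3) (1,4) (2,4) (3,4) (4,4) (1,5) (1,3) (2,2) (3,1) (4,0) [ray(0,-1) blocked at (0,3); ray(1,0) blocked at (4,4)]
  WR@(4,3): attacks (4,4) (4,2) (4,1) (4,0) (5,3) (3,3) (2,3) (1,3) (0,3) [ray(0,1) blocked at (4,4); ray(-1,0) blocked at (0,3)]
W attacks (4,0): yes

Answer: yes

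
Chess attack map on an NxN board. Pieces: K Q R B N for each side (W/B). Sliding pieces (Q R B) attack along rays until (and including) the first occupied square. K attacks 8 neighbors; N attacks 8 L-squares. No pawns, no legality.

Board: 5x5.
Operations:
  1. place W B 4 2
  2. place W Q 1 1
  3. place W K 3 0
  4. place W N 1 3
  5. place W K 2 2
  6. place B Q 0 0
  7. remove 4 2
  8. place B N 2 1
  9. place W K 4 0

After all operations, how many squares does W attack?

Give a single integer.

Answer: 18

Derivation:
Op 1: place WB@(4,2)
Op 2: place WQ@(1,1)
Op 3: place WK@(3,0)
Op 4: place WN@(1,3)
Op 5: place WK@(2,2)
Op 6: place BQ@(0,0)
Op 7: remove (4,2)
Op 8: place BN@(2,1)
Op 9: place WK@(4,0)
Per-piece attacks for W:
  WQ@(1,1): attacks (1,2) (1,3) (1,0) (2,1) (0,1) (2,2) (2,0) (0,2) (0,0) [ray(0,1) blocked at (1,3); ray(1,0) blocked at (2,1); ray(1,1) blocked at (2,2); ray(-1,-1) blocked at (0,0)]
  WN@(1,3): attacks (3,4) (2,1) (3,2) (0,1)
  WK@(2,2): attacks (2,3) (2,1) (3,2) (1,2) (3,3) (3,1) (1,3) (1,1)
  WK@(3,0): attacks (3,1) (4,0) (2,0) (4,1) (2,1)
  WK@(4,0): attacks (4,1) (3,0) (3,1)
Union (18 distinct): (0,0) (0,1) (0,2) (1,0) (1,1) (1,2) (1,3) (2,0) (2,1) (2,2) (2,3) (3,0) (3,1) (3,2) (3,3) (3,4) (4,0) (4,1)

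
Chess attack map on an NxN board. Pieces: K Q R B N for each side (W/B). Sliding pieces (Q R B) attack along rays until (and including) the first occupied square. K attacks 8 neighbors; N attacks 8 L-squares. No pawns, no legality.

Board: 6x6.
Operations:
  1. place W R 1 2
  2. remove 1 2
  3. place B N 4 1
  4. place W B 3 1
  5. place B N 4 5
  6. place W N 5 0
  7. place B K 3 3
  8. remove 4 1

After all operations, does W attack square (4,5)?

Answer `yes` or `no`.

Answer: no

Derivation:
Op 1: place WR@(1,2)
Op 2: remove (1,2)
Op 3: place BN@(4,1)
Op 4: place WB@(3,1)
Op 5: place BN@(4,5)
Op 6: place WN@(5,0)
Op 7: place BK@(3,3)
Op 8: remove (4,1)
Per-piece attacks for W:
  WB@(3,1): attacks (4,2) (5,3) (4,0) (2,2) (1,3) (0,4) (2,0)
  WN@(5,0): attacks (4,2) (3,1)
W attacks (4,5): no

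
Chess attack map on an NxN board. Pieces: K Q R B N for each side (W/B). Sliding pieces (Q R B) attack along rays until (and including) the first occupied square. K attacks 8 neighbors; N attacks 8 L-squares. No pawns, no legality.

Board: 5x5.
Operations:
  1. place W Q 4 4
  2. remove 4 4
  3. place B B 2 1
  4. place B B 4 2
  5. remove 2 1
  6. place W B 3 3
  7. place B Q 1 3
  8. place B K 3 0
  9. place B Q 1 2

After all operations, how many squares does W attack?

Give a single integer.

Op 1: place WQ@(4,4)
Op 2: remove (4,4)
Op 3: place BB@(2,1)
Op 4: place BB@(4,2)
Op 5: remove (2,1)
Op 6: place WB@(3,3)
Op 7: place BQ@(1,3)
Op 8: place BK@(3,0)
Op 9: place BQ@(1,2)
Per-piece attacks for W:
  WB@(3,3): attacks (4,4) (4,2) (2,4) (2,2) (1,1) (0,0) [ray(1,-1) blocked at (4,2)]
Union (6 distinct): (0,0) (1,1) (2,2) (2,4) (4,2) (4,4)

Answer: 6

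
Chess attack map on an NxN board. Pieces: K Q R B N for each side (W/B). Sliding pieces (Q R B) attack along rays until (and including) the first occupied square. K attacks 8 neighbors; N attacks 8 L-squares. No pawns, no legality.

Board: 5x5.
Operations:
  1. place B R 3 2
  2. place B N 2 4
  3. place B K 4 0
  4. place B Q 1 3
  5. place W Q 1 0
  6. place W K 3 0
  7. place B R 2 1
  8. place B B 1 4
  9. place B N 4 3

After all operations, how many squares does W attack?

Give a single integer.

Answer: 11

Derivation:
Op 1: place BR@(3,2)
Op 2: place BN@(2,4)
Op 3: place BK@(4,0)
Op 4: place BQ@(1,3)
Op 5: place WQ@(1,0)
Op 6: place WK@(3,0)
Op 7: place BR@(2,1)
Op 8: place BB@(1,4)
Op 9: place BN@(4,3)
Per-piece attacks for W:
  WQ@(1,0): attacks (1,1) (1,2) (1,3) (2,0) (3,0) (0,0) (2,1) (0,1) [ray(0,1) blocked at (1,3); ray(1,0) blocked at (3,0); ray(1,1) blocked at (2,1)]
  WK@(3,0): attacks (3,1) (4,0) (2,0) (4,1) (2,1)
Union (11 distinct): (0,0) (0,1) (1,1) (1,2) (1,3) (2,0) (2,1) (3,0) (3,1) (4,0) (4,1)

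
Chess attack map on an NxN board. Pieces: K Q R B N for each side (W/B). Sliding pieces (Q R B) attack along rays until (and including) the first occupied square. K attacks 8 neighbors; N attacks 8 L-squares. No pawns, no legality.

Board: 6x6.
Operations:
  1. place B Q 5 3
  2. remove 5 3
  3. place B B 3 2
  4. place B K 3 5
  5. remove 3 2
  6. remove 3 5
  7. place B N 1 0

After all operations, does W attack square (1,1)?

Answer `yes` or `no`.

Op 1: place BQ@(5,3)
Op 2: remove (5,3)
Op 3: place BB@(3,2)
Op 4: place BK@(3,5)
Op 5: remove (3,2)
Op 6: remove (3,5)
Op 7: place BN@(1,0)
Per-piece attacks for W:
W attacks (1,1): no

Answer: no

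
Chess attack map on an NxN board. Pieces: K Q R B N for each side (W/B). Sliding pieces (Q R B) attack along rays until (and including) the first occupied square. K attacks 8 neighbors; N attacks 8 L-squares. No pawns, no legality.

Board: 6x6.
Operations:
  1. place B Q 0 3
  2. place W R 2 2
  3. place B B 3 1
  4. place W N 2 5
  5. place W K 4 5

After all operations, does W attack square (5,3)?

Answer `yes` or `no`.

Op 1: place BQ@(0,3)
Op 2: place WR@(2,2)
Op 3: place BB@(3,1)
Op 4: place WN@(2,5)
Op 5: place WK@(4,5)
Per-piece attacks for W:
  WR@(2,2): attacks (2,3) (2,4) (2,5) (2,1) (2,0) (3,2) (4,2) (5,2) (1,2) (0,2) [ray(0,1) blocked at (2,5)]
  WN@(2,5): attacks (3,3) (4,4) (1,3) (0,4)
  WK@(4,5): attacks (4,4) (5,5) (3,5) (5,4) (3,4)
W attacks (5,3): no

Answer: no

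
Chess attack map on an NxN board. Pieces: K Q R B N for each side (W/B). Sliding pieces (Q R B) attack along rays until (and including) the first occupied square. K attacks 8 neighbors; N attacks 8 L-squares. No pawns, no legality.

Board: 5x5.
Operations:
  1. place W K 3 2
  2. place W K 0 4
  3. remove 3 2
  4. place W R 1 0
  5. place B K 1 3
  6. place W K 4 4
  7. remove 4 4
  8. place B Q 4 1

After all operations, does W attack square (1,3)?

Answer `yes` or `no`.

Op 1: place WK@(3,2)
Op 2: place WK@(0,4)
Op 3: remove (3,2)
Op 4: place WR@(1,0)
Op 5: place BK@(1,3)
Op 6: place WK@(4,4)
Op 7: remove (4,4)
Op 8: place BQ@(4,1)
Per-piece attacks for W:
  WK@(0,4): attacks (0,3) (1,4) (1,3)
  WR@(1,0): attacks (1,1) (1,2) (1,3) (2,0) (3,0) (4,0) (0,0) [ray(0,1) blocked at (1,3)]
W attacks (1,3): yes

Answer: yes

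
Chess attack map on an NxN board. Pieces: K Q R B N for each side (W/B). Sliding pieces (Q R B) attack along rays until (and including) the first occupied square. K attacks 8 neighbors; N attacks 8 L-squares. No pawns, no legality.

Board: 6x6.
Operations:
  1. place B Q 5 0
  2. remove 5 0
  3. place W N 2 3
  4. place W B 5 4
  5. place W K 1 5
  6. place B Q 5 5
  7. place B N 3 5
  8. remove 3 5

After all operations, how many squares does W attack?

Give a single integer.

Answer: 17

Derivation:
Op 1: place BQ@(5,0)
Op 2: remove (5,0)
Op 3: place WN@(2,3)
Op 4: place WB@(5,4)
Op 5: place WK@(1,5)
Op 6: place BQ@(5,5)
Op 7: place BN@(3,5)
Op 8: remove (3,5)
Per-piece attacks for W:
  WK@(1,5): attacks (1,4) (2,5) (0,5) (2,4) (0,4)
  WN@(2,3): attacks (3,5) (4,4) (1,5) (0,4) (3,1) (4,2) (1,1) (0,2)
  WB@(5,4): attacks (4,5) (4,3) (3,2) (2,1) (1,0)
Union (17 distinct): (0,2) (0,4) (0,5) (1,0) (1,1) (1,4) (1,5) (2,1) (2,4) (2,5) (3,1) (3,2) (3,5) (4,2) (4,3) (4,4) (4,5)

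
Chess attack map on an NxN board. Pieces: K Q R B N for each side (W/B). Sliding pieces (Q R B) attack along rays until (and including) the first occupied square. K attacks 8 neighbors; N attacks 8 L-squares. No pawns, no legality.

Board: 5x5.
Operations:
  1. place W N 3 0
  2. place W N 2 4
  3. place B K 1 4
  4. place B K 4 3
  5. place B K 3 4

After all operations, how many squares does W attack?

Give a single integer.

Op 1: place WN@(3,0)
Op 2: place WN@(2,4)
Op 3: place BK@(1,4)
Op 4: place BK@(4,3)
Op 5: place BK@(3,4)
Per-piece attacks for W:
  WN@(2,4): attacks (3,2) (4,3) (1,2) (0,3)
  WN@(3,0): attacks (4,2) (2,2) (1,1)
Union (7 distinct): (0,3) (1,1) (1,2) (2,2) (3,2) (4,2) (4,3)

Answer: 7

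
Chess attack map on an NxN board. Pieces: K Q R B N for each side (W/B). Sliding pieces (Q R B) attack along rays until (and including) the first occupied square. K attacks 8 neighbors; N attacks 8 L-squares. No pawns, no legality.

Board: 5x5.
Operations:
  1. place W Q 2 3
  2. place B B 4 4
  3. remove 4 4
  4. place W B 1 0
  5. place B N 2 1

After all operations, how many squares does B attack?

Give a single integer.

Answer: 6

Derivation:
Op 1: place WQ@(2,3)
Op 2: place BB@(4,4)
Op 3: remove (4,4)
Op 4: place WB@(1,0)
Op 5: place BN@(2,1)
Per-piece attacks for B:
  BN@(2,1): attacks (3,3) (4,2) (1,3) (0,2) (4,0) (0,0)
Union (6 distinct): (0,0) (0,2) (1,3) (3,3) (4,0) (4,2)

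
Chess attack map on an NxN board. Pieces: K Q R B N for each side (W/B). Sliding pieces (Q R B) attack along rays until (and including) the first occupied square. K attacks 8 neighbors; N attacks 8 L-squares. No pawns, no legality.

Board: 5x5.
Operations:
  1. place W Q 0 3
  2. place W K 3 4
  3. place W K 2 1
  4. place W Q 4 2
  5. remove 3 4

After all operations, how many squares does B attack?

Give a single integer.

Op 1: place WQ@(0,3)
Op 2: place WK@(3,4)
Op 3: place WK@(2,1)
Op 4: place WQ@(4,2)
Op 5: remove (3,4)
Per-piece attacks for B:
Union (0 distinct): (none)

Answer: 0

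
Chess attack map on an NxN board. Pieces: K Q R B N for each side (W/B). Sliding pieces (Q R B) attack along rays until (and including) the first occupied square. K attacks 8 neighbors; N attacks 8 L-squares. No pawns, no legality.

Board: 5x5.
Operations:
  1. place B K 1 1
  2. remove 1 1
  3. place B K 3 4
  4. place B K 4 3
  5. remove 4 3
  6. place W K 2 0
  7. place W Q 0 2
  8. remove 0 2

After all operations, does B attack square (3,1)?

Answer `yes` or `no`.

Answer: no

Derivation:
Op 1: place BK@(1,1)
Op 2: remove (1,1)
Op 3: place BK@(3,4)
Op 4: place BK@(4,3)
Op 5: remove (4,3)
Op 6: place WK@(2,0)
Op 7: place WQ@(0,2)
Op 8: remove (0,2)
Per-piece attacks for B:
  BK@(3,4): attacks (3,3) (4,4) (2,4) (4,3) (2,3)
B attacks (3,1): no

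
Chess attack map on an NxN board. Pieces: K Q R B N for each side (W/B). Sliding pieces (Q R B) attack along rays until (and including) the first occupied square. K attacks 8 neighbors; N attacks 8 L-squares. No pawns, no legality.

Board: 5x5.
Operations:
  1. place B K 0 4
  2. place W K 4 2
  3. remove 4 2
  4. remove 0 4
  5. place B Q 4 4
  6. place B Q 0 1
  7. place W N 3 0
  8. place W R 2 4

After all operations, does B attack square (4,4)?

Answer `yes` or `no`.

Answer: no

Derivation:
Op 1: place BK@(0,4)
Op 2: place WK@(4,2)
Op 3: remove (4,2)
Op 4: remove (0,4)
Op 5: place BQ@(4,4)
Op 6: place BQ@(0,1)
Op 7: place WN@(3,0)
Op 8: place WR@(2,4)
Per-piece attacks for B:
  BQ@(0,1): attacks (0,2) (0,3) (0,4) (0,0) (1,1) (2,1) (3,1) (4,1) (1,2) (2,3) (3,4) (1,0)
  BQ@(4,4): attacks (4,3) (4,2) (4,1) (4,0) (3,4) (2,4) (3,3) (2,2) (1,1) (0,0) [ray(-1,0) blocked at (2,4)]
B attacks (4,4): no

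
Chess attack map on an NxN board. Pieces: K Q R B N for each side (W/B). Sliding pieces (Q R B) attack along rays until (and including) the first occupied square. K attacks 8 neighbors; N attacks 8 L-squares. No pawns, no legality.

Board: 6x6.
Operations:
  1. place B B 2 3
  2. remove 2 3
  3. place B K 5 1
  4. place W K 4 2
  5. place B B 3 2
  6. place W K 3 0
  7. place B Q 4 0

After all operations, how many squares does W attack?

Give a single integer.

Op 1: place BB@(2,3)
Op 2: remove (2,3)
Op 3: place BK@(5,1)
Op 4: place WK@(4,2)
Op 5: place BB@(3,2)
Op 6: place WK@(3,0)
Op 7: place BQ@(4,0)
Per-piece attacks for W:
  WK@(3,0): attacks (3,1) (4,0) (2,0) (4,1) (2,1)
  WK@(4,2): attacks (4,3) (4,1) (5,2) (3,2) (5,3) (5,1) (3,3) (3,1)
Union (11 distinct): (2,0) (2,1) (3,1) (3,2) (3,3) (4,0) (4,1) (4,3) (5,1) (5,2) (5,3)

Answer: 11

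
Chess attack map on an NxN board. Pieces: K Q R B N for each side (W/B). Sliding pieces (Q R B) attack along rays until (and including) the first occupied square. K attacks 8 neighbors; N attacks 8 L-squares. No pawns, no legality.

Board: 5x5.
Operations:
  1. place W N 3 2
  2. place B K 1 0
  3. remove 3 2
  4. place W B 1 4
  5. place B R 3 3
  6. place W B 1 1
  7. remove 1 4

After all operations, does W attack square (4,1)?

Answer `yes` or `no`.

Answer: no

Derivation:
Op 1: place WN@(3,2)
Op 2: place BK@(1,0)
Op 3: remove (3,2)
Op 4: place WB@(1,4)
Op 5: place BR@(3,3)
Op 6: place WB@(1,1)
Op 7: remove (1,4)
Per-piece attacks for W:
  WB@(1,1): attacks (2,2) (3,3) (2,0) (0,2) (0,0) [ray(1,1) blocked at (3,3)]
W attacks (4,1): no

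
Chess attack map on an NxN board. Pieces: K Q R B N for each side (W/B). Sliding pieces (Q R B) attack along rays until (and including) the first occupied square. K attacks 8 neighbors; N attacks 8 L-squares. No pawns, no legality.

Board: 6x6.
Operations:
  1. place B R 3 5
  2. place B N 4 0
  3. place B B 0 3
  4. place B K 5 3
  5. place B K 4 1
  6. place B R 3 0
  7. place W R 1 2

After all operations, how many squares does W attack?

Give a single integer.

Op 1: place BR@(3,5)
Op 2: place BN@(4,0)
Op 3: place BB@(0,3)
Op 4: place BK@(5,3)
Op 5: place BK@(4,1)
Op 6: place BR@(3,0)
Op 7: place WR@(1,2)
Per-piece attacks for W:
  WR@(1,2): attacks (1,3) (1,4) (1,5) (1,1) (1,0) (2,2) (3,2) (4,2) (5,2) (0,2)
Union (10 distinct): (0,2) (1,0) (1,1) (1,3) (1,4) (1,5) (2,2) (3,2) (4,2) (5,2)

Answer: 10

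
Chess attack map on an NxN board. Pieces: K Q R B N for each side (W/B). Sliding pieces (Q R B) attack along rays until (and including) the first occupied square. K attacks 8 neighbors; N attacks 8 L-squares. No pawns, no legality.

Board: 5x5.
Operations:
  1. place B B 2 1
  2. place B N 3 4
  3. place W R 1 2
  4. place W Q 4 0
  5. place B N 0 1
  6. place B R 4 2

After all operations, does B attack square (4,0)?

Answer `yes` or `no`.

Answer: yes

Derivation:
Op 1: place BB@(2,1)
Op 2: place BN@(3,4)
Op 3: place WR@(1,2)
Op 4: place WQ@(4,0)
Op 5: place BN@(0,1)
Op 6: place BR@(4,2)
Per-piece attacks for B:
  BN@(0,1): attacks (1,3) (2,2) (2,0)
  BB@(2,1): attacks (3,2) (4,3) (3,0) (1,2) (1,0) [ray(-1,1) blocked at (1,2)]
  BN@(3,4): attacks (4,2) (2,2) (1,3)
  BR@(4,2): attacks (4,3) (4,4) (4,1) (4,0) (3,2) (2,2) (1,2) [ray(0,-1) blocked at (4,0); ray(-1,0) blocked at (1,2)]
B attacks (4,0): yes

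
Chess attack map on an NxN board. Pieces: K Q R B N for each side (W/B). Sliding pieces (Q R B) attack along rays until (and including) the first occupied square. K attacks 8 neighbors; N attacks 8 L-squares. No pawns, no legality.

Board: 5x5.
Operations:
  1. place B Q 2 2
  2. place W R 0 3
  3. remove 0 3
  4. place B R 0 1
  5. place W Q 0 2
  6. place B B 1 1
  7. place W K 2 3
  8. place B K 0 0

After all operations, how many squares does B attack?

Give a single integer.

Op 1: place BQ@(2,2)
Op 2: place WR@(0,3)
Op 3: remove (0,3)
Op 4: place BR@(0,1)
Op 5: place WQ@(0,2)
Op 6: place BB@(1,1)
Op 7: place WK@(2,3)
Op 8: place BK@(0,0)
Per-piece attacks for B:
  BK@(0,0): attacks (0,1) (1,0) (1,1)
  BR@(0,1): attacks (0,2) (0,0) (1,1) [ray(0,1) blocked at (0,2); ray(0,-1) blocked at (0,0); ray(1,0) blocked at (1,1)]
  BB@(1,1): attacks (2,2) (2,0) (0,2) (0,0) [ray(1,1) blocked at (2,2); ray(-1,1) blocked at (0,2); ray(-1,-1) blocked at (0,0)]
  BQ@(2,2): attacks (2,3) (2,1) (2,0) (3,2) (4,2) (1,2) (0,2) (3,3) (4,4) (3,1) (4,0) (1,3) (0,4) (1,1) [ray(0,1) blocked at (2,3); ray(-1,0) blocked at (0,2); ray(-1,-1) blocked at (1,1)]
Union (18 distinct): (0,0) (0,1) (0,2) (0,4) (1,0) (1,1) (1,2) (1,3) (2,0) (2,1) (2,2) (2,3) (3,1) (3,2) (3,3) (4,0) (4,2) (4,4)

Answer: 18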